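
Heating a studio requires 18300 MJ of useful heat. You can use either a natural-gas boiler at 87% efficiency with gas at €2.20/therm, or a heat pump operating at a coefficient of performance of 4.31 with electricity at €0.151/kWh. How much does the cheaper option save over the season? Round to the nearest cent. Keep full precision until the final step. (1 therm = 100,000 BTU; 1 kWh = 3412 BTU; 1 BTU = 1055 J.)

€260.52

Heat load = 18300 MJ = 18,300,000,000 J / 1055 = 17,345,972 BTU
Gas: input = 17,345,972 / 0.87 = 19,937,898 BTU = 199.4 therm → 199.4 × €2.20 = €438.63
Heat pump: 17,345,972 BTU / 3412 = 5,084 kWh heat; / 4.31 = 1,180 kWh in → × €0.151 = €178.11
Difference = |€438.63 − €178.11| = €260.52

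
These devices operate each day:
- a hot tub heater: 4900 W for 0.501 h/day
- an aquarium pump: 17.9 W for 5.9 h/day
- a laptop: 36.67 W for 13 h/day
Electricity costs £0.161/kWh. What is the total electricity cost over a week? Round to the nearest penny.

£3.42

hot tub heater: 4900 W × 0.501 h × 7 d = 17,184 Wh = 17.18 kWh
aquarium pump: 17.9 W × 5.9 h × 7 d = 739 Wh = 0.7393 kWh
laptop: 36.67 W × 13 h × 7 d = 3,337 Wh = 3.337 kWh
Total energy = 17.18 + 0.7393 + 3.337 = 21.26 kWh
Cost = 21.26 kWh × £0.161 = £3.42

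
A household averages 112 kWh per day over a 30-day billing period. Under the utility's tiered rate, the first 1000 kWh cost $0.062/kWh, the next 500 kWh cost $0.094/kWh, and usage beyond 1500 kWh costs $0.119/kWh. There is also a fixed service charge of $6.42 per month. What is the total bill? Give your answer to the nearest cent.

$336.76

Usage = 112 kWh/day × 30 days = 3360 kWh
First 1000 kWh × $0.062 = $62.00
Next 500 kWh × $0.094 = $47.00
Remaining 1860 kWh × $0.119 = $221.34
Energy charge = $330.34; + service $6.42 = $336.76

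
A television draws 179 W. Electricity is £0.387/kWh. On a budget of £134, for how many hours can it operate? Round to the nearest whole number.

1934 h

Energy budget = £134 / £0.387 per kWh = 346.3 kWh = 346,253 Wh
Runtime = 346,253 Wh / 179 W = 1,934 h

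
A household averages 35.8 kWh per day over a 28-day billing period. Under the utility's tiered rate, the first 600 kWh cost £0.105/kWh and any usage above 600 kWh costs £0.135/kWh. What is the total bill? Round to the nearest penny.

Usage = 35.8 kWh/day × 28 days = 1002.4 kWh
First 600 kWh × £0.105 = £63.00
Remaining 402.4 kWh × £0.135 = £54.32
Total = £117.32

£117.32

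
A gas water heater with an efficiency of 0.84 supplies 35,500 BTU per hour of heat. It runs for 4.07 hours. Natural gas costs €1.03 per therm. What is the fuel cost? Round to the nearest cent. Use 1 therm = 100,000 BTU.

Heat delivered = 35,500 BTU/h × 4.07 h = 144,485 BTU
Gas input = 144,485 / 0.84 = 172,006 BTU
= 172,006 / 100,000 = 1.72 therm
Cost = 1.72 × €1.03/therm = €1.77

€1.77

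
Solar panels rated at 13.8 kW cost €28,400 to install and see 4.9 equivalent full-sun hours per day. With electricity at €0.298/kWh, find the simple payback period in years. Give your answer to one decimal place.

3.9 years

Daily generation = 13.8 kW × 4.9 h = 67.62 kWh
Annual generation = 67.62 × 365 = 24681 kWh
Annual savings = 24681 × €0.298 = €7,355.03
Payback = €28,400 / €7,355.03 = 3.86 years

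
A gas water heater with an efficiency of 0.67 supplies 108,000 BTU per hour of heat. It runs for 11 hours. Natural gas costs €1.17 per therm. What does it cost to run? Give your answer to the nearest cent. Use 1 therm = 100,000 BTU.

Heat delivered = 108,000 BTU/h × 11 h = 1,188,000 BTU
Gas input = 1,188,000 / 0.67 = 1,773,134 BTU
= 1,773,134 / 100,000 = 17.73 therm
Cost = 17.73 × €1.17/therm = €20.75

€20.75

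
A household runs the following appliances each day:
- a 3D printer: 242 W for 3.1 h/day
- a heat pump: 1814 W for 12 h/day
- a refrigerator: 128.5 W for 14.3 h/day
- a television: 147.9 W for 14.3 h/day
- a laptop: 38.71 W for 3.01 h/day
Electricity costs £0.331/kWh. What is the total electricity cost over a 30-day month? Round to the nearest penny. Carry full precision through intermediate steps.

£264.01

3D printer: 242 W × 3.1 h × 30 d = 22,506 Wh = 22.51 kWh
heat pump: 1814 W × 12 h × 30 d = 653,040 Wh = 653 kWh
refrigerator: 128.5 W × 14.3 h × 30 d = 55,127 Wh = 55.13 kWh
television: 147.9 W × 14.3 h × 30 d = 63,449 Wh = 63.45 kWh
laptop: 38.71 W × 3.01 h × 30 d = 3,496 Wh = 3.496 kWh
Total energy = 22.51 + 653 + 55.13 + 63.45 + 3.496 = 797.6 kWh
Cost = 797.6 kWh × £0.331 = £264.01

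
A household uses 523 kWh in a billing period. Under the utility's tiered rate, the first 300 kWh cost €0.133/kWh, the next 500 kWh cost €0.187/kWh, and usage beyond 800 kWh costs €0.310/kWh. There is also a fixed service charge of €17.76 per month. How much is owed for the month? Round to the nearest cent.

First 300 kWh × €0.133 = €39.90
Next 223 kWh × €0.187 = €41.70
Remaining tier: 0 kWh (not reached)
Energy charge = €81.60; + service €17.76 = €99.36

€99.36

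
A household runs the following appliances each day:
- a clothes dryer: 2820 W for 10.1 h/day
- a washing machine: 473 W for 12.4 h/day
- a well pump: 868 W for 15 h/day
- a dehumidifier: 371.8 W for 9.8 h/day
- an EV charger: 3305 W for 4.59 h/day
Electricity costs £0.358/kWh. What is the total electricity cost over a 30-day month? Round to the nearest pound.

£711

clothes dryer: 2820 W × 10.1 h × 30 d = 854,460 Wh = 854.5 kWh
washing machine: 473 W × 12.4 h × 30 d = 175,956 Wh = 176 kWh
well pump: 868 W × 15 h × 30 d = 390,600 Wh = 390.6 kWh
dehumidifier: 371.8 W × 9.8 h × 30 d = 109,309 Wh = 109.3 kWh
EV charger: 3305 W × 4.59 h × 30 d = 455,098 Wh = 455.1 kWh
Total energy = 854.5 + 176 + 390.6 + 109.3 + 455.1 = 1,985 kWh
Cost = 1,985 kWh × £0.358 = £710.78 ≈ £711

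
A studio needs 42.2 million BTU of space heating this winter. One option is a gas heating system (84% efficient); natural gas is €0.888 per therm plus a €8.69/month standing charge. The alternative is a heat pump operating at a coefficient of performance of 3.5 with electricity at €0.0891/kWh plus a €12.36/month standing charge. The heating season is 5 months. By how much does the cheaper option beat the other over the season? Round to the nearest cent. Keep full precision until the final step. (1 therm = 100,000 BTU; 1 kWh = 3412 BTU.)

Heat load = 42.2 × 10⁶ BTU = 42,200,000 BTU
Gas: input = 42,200,000 / 0.84 = 50,238,095 BTU = 502.4 therm → 502.4 × €0.888 = €446.11; + 5 × €8.69 standing = €489.56
Heat pump: 42,200,000 BTU / 3412 = 12,370 kWh heat; / 3.5 = 3,534 kWh in → × €0.0891 = €314.86; + 5 × €12.36 standing = €376.66
Difference = |€489.56 − €376.66| = €112.91

€112.91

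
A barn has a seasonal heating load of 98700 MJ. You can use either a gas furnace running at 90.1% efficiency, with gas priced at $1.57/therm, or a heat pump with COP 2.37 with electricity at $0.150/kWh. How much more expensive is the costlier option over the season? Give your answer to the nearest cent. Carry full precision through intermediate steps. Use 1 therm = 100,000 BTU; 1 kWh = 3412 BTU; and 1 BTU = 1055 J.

Heat load = 98700 MJ = 98,700,000,000 J / 1055 = 93,554,502 BTU
Gas: input = 93,554,502 / 0.901 = 103,834,076 BTU = 1,038 therm → 1,038 × $1.57 = $1,630.19
Heat pump: 93,554,502 BTU / 3412 = 27,420 kWh heat; / 2.37 = 11,570 kWh in → × $0.150 = $1,735.40
Difference = |$1,630.19 − $1,735.40| = $105.20

$105.20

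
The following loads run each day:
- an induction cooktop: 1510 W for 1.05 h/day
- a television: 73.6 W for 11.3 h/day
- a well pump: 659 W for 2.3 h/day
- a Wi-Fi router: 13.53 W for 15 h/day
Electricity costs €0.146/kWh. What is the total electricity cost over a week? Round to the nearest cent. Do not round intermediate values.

induction cooktop: 1510 W × 1.05 h × 7 d = 11,098 Wh = 11.1 kWh
television: 73.6 W × 11.3 h × 7 d = 5,822 Wh = 5.822 kWh
well pump: 659 W × 2.3 h × 7 d = 10,610 Wh = 10.61 kWh
Wi-Fi router: 13.53 W × 15 h × 7 d = 1,421 Wh = 1.421 kWh
Total energy = 11.1 + 5.822 + 10.61 + 1.421 = 28.95 kWh
Cost = 28.95 kWh × €0.146 = €4.23

€4.23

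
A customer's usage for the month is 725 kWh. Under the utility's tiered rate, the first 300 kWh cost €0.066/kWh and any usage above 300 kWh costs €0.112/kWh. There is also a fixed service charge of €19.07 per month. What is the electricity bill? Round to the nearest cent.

First 300 kWh × €0.066 = €19.80
Remaining 425 kWh × €0.112 = €47.60
Energy charge = €67.40; + service €19.07 = €86.47

€86.47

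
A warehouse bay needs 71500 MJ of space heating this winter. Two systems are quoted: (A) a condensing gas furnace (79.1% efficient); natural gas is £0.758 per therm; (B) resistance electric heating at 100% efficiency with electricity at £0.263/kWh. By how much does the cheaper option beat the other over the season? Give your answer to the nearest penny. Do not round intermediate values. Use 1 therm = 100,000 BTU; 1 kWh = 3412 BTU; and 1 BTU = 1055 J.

Heat load = 71500 MJ = 71,500,000,000 J / 1055 = 67,772,512 BTU
Gas: input = 67,772,512 / 0.791 = 85,679,535 BTU = 856.8 therm → 856.8 × £0.758 = £649.45
Electric: 67,772,512 BTU / 3412 = 19,860 kWh → × £0.263 = £5,223.97
Difference = |£649.45 − £5,223.97| = £4,574.51

£4574.51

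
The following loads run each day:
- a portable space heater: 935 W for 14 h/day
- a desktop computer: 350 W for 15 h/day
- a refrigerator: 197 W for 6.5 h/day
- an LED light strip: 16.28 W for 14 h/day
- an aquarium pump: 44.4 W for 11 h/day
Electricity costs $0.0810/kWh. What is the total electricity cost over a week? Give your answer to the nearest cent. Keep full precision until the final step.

portable space heater: 935 W × 14 h × 7 d = 91,630 Wh = 91.63 kWh
desktop computer: 350 W × 15 h × 7 d = 36,750 Wh = 36.75 kWh
refrigerator: 197 W × 6.5 h × 7 d = 8,964 Wh = 8.963 kWh
LED light strip: 16.28 W × 14 h × 7 d = 1,595 Wh = 1.595 kWh
aquarium pump: 44.4 W × 11 h × 7 d = 3,419 Wh = 3.419 kWh
Total energy = 91.63 + 36.75 + 8.963 + 1.595 + 3.419 = 142.4 kWh
Cost = 142.4 kWh × $0.0810 = $11.53

$11.53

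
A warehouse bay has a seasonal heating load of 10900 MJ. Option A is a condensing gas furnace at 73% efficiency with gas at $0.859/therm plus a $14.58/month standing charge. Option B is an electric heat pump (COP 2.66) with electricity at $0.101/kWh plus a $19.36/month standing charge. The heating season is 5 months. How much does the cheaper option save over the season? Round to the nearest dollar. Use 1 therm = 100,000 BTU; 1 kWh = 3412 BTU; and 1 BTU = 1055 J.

Heat load = 10900 MJ = 10,900,000,000 J / 1055 = 10,331,754 BTU
Gas: input = 10,331,754 / 0.73 = 14,153,087 BTU = 141.5 therm → 141.5 × $0.859 = $121.58; + 5 × $14.58 standing = $194.48
Heat pump: 10,331,754 BTU / 3412 = 3,028 kWh heat; / 2.66 = 1,138 kWh in → × $0.101 = $114.98; + 5 × $19.36 standing = $211.78
Difference = |$194.48 − $211.78| = $17.30 ≈ $17

$17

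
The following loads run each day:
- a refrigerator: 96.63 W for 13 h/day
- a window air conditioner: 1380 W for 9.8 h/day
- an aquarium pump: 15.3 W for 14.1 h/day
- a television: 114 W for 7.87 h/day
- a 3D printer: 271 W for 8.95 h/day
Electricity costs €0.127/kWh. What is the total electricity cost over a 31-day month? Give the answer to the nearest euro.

refrigerator: 96.63 W × 13 h × 31 d = 38,942 Wh = 38.94 kWh
window air conditioner: 1380 W × 9.8 h × 31 d = 419,244 Wh = 419.2 kWh
aquarium pump: 15.3 W × 14.1 h × 31 d = 6,688 Wh = 6.688 kWh
television: 114 W × 7.87 h × 31 d = 27,813 Wh = 27.81 kWh
3D printer: 271 W × 8.95 h × 31 d = 75,189 Wh = 75.19 kWh
Total energy = 38.94 + 419.2 + 6.688 + 27.81 + 75.19 = 567.9 kWh
Cost = 567.9 kWh × €0.127 = €72.12 ≈ €72

€72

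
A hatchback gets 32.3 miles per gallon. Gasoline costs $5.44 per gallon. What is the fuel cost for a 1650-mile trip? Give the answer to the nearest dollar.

Fuel = 1650 mi / 32.3 mpg = 51.08 gal
Cost = 51.08 gal × $5.44/gal = $277.89 ≈ $278

$278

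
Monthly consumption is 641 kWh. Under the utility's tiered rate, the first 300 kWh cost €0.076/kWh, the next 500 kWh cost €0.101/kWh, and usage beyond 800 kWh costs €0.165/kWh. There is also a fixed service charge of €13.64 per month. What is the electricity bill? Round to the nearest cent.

First 300 kWh × €0.076 = €22.80
Next 341 kWh × €0.101 = €34.44
Remaining tier: 0 kWh (not reached)
Energy charge = €57.24; + service €13.64 = €70.88

€70.88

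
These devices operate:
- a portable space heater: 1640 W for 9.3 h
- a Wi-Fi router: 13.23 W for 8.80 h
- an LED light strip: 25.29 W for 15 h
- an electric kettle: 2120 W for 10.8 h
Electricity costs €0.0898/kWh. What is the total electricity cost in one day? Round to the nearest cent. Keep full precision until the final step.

portable space heater: 1640 W × 9.3 h = 15,252 Wh = 15.25 kWh
Wi-Fi router: 13.23 W × 8.80 h = 116 Wh = 0.1164 kWh
LED light strip: 25.29 W × 15 h = 379 Wh = 0.3793 kWh
electric kettle: 2120 W × 10.8 h = 22,896 Wh = 22.9 kWh
Total energy = 15.25 + 0.1164 + 0.3793 + 22.9 = 38.64 kWh
Cost = 38.64 kWh × €0.0898 = €3.47

€3.47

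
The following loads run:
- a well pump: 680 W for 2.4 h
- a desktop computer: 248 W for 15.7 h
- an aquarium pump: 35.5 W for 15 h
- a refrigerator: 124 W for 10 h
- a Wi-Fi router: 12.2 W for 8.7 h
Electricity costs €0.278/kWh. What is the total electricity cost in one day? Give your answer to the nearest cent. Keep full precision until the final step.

€2.06

well pump: 680 W × 2.4 h = 1,632 Wh = 1.632 kWh
desktop computer: 248 W × 15.7 h = 3,894 Wh = 3.894 kWh
aquarium pump: 35.5 W × 15 h = 532 Wh = 0.5325 kWh
refrigerator: 124 W × 10 h = 1,240 Wh = 1.24 kWh
Wi-Fi router: 12.2 W × 8.7 h = 106 Wh = 0.1061 kWh
Total energy = 1.632 + 3.894 + 0.5325 + 1.24 + 0.1061 = 7.404 kWh
Cost = 7.404 kWh × €0.278 = €2.06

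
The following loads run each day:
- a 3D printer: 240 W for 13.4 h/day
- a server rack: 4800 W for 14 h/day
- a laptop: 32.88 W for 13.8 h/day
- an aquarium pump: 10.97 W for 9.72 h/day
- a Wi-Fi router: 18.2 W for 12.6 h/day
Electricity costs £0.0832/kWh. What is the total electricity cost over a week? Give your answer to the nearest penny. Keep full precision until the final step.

£41.47

3D printer: 240 W × 13.4 h × 7 d = 22,512 Wh = 22.51 kWh
server rack: 4800 W × 14 h × 7 d = 470,400 Wh = 470.4 kWh
laptop: 32.88 W × 13.8 h × 7 d = 3,176 Wh = 3.176 kWh
aquarium pump: 10.97 W × 9.72 h × 7 d = 746 Wh = 0.7464 kWh
Wi-Fi router: 18.2 W × 12.6 h × 7 d = 1,605 Wh = 1.605 kWh
Total energy = 22.51 + 470.4 + 3.176 + 0.7464 + 1.605 = 498.4 kWh
Cost = 498.4 kWh × £0.0832 = £41.47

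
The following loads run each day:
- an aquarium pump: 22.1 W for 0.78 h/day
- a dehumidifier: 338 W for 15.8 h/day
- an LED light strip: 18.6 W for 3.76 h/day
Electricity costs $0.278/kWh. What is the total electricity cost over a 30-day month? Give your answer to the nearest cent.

$45.27

aquarium pump: 22.1 W × 0.78 h × 30 d = 517 Wh = 0.5171 kWh
dehumidifier: 338 W × 15.8 h × 30 d = 160,212 Wh = 160.2 kWh
LED light strip: 18.6 W × 3.76 h × 30 d = 2,098 Wh = 2.098 kWh
Total energy = 0.5171 + 160.2 + 2.098 = 162.8 kWh
Cost = 162.8 kWh × $0.278 = $45.27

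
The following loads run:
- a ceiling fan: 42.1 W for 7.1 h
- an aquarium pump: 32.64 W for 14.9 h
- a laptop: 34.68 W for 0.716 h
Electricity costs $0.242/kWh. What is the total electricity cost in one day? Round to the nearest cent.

ceiling fan: 42.1 W × 7.1 h = 299 Wh = 0.2989 kWh
aquarium pump: 32.64 W × 14.9 h = 486 Wh = 0.4863 kWh
laptop: 34.68 W × 0.716 h = 25 Wh = 0.02483 kWh
Total energy = 0.2989 + 0.4863 + 0.02483 = 0.8101 kWh
Cost = 0.8101 kWh × $0.242 = $0.20

$0.20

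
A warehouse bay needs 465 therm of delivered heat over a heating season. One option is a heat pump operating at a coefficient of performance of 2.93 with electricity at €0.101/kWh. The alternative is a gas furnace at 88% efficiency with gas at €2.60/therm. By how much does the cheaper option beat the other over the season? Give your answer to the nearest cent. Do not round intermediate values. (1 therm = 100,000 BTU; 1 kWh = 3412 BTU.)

Heat load = 465 therm × 100,000 = 46,500,000 BTU
Gas: input = 46,500,000 / 0.88 = 52,840,909 BTU = 528.4 therm → 528.4 × €2.60 = €1,373.86
Heat pump: 46,500,000 BTU / 3412 = 13,630 kWh heat; / 2.93 = 4,651 kWh in → × €0.101 = €469.78
Difference = |€1,373.86 − €469.78| = €904.08

€904.08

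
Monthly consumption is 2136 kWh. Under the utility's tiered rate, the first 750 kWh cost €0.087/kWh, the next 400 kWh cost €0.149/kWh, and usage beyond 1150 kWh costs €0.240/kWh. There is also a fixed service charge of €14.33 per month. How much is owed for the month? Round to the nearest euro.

€376

First 750 kWh × €0.087 = €65.25
Next 400 kWh × €0.149 = €59.60
Remaining 986 kWh × €0.240 = €236.64
Energy charge = €361.49; + service €14.33 = €375.82 ≈ €376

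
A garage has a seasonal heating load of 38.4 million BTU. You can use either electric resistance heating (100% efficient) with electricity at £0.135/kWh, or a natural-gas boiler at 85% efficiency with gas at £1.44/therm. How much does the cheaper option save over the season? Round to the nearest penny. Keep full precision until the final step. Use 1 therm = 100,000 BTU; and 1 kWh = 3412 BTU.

£868.80

Heat load = 38.4 × 10⁶ BTU = 38,400,000 BTU
Gas: input = 38,400,000 / 0.85 = 45,176,471 BTU = 451.8 therm → 451.8 × £1.44 = £650.54
Electric: 38,400,000 BTU / 3412 = 11,250 kWh → × £0.135 = £1,519.34
Difference = |£650.54 − £1,519.34| = £868.80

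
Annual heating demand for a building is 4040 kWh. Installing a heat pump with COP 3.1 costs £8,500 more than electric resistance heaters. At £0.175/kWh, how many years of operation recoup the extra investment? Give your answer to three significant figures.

Resistance: 4040 kWh × £0.175 = £707.00/yr
Heat pump: 4040 / 3.1 = 1303 kWh in → × £0.175 = £228.06/yr
Annual savings = £478.94
Payback = £8,500 / £478.94 = 17.7 years

17.7 years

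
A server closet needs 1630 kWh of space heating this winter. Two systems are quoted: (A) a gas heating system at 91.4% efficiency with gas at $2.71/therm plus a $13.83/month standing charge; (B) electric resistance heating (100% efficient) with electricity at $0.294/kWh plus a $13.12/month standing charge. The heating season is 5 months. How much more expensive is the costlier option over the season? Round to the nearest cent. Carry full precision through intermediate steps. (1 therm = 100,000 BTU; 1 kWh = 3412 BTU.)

Heat load = 1630 kWh × 3412 = 5,561,560 BTU
Gas: input = 5,561,560 / 0.914 = 6,084,858 BTU = 60.85 therm → 60.85 × $2.71 = $164.90; + 5 × $13.83 standing = $234.05
Electric: 5,561,560 BTU / 3412 = 1,630 kWh → × $0.294 = $479.22; + 5 × $13.12 standing = $544.82
Difference = |$234.05 − $544.82| = $310.77

$310.77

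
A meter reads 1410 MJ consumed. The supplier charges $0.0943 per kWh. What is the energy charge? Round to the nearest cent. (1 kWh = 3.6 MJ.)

$36.93

1410 MJ × (0.27778 kWh/MJ) = 391.7 kWh
Cost = 391.7 kWh × $0.0943/kWh = $36.93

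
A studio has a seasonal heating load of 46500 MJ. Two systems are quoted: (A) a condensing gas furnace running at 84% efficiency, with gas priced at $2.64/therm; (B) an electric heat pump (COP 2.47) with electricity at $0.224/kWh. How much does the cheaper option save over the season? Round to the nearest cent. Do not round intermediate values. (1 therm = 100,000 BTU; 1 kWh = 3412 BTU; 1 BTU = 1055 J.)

Heat load = 46500 MJ = 46,500,000,000 J / 1055 = 44,075,829 BTU
Gas: input = 44,075,829 / 0.84 = 52,471,225 BTU = 524.7 therm → 524.7 × $2.64 = $1,385.24
Heat pump: 44,075,829 BTU / 3412 = 12,920 kWh heat; / 2.47 = 5,230 kWh in → × $0.224 = $1,171.50
Difference = |$1,385.24 − $1,171.50| = $213.74

$213.74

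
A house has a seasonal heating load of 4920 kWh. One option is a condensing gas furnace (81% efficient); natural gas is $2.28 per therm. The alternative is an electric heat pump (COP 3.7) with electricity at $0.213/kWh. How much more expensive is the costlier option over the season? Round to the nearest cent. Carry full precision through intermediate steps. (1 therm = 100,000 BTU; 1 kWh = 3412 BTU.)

Heat load = 4920 kWh × 3412 = 16,787,040 BTU
Gas: input = 16,787,040 / 0.81 = 20,724,741 BTU = 207.2 therm → 207.2 × $2.28 = $472.52
Heat pump: 16,787,040 BTU / 3412 = 4,920 kWh heat; / 3.7 = 1,330 kWh in → × $0.213 = $283.23
Difference = |$472.52 − $283.23| = $189.29

$189.29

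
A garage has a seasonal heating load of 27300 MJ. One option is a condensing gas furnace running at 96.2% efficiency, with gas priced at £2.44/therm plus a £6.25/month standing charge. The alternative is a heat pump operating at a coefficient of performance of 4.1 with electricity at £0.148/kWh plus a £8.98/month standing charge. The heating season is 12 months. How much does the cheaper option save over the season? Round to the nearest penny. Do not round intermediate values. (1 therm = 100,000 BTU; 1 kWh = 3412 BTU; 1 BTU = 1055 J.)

Heat load = 27300 MJ = 27,300,000,000 J / 1055 = 25,876,777 BTU
Gas: input = 25,876,777 / 0.962 = 26,898,937 BTU = 269 therm → 269 × £2.44 = £656.33; + 12 × £6.25 standing = £731.33
Heat pump: 25,876,777 BTU / 3412 = 7,584 kWh heat; / 4.1 = 1,850 kWh in → × £0.148 = £273.77; + 12 × £8.98 standing = £381.53
Difference = |£731.33 − £381.53| = £349.81

£349.81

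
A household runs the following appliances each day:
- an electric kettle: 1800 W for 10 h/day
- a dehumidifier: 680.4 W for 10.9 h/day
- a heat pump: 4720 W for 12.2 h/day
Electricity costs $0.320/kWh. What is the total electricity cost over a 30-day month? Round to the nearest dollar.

electric kettle: 1800 W × 10 h × 30 d = 540,000 Wh = 540 kWh
dehumidifier: 680.4 W × 10.9 h × 30 d = 222,491 Wh = 222.5 kWh
heat pump: 4720 W × 12.2 h × 30 d = 1,727,520 Wh = 1,728 kWh
Total energy = 540 + 222.5 + 1,728 = 2,490 kWh
Cost = 2,490 kWh × $0.320 = $796.80 ≈ $797

$797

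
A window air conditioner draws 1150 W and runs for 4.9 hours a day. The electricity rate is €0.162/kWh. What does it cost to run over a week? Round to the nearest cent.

€6.39

Energy = 1150 W × 4.9 h/day × 7 days = 39,445 Wh = 39.45 kWh
Cost = 39.45 kWh × €0.162/kWh = €6.39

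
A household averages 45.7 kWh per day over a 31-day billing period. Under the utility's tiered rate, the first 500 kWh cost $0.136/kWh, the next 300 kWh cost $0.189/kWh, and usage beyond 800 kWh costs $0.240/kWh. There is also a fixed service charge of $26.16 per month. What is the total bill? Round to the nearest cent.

Usage = 45.7 kWh/day × 31 days = 1416.7 kWh
First 500 kWh × $0.136 = $68.00
Next 300 kWh × $0.189 = $56.70
Remaining 616.7 kWh × $0.240 = $148.01
Energy charge = $272.71; + service $26.16 = $298.87

$298.87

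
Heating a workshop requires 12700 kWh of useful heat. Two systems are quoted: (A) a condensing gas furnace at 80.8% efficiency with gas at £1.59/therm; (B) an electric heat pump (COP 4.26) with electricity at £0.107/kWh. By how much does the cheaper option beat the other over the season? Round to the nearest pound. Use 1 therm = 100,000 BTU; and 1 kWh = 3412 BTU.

£534

Heat load = 12700 kWh × 3412 = 43,332,400 BTU
Gas: input = 43,332,400 / 0.808 = 53,629,208 BTU = 536.3 therm → 536.3 × £1.59 = £852.70
Heat pump: 43,332,400 BTU / 3412 = 12,700 kWh heat; / 4.26 = 2,981 kWh in → × £0.107 = £318.99
Difference = |£852.70 − £318.99| = £533.71 ≈ £534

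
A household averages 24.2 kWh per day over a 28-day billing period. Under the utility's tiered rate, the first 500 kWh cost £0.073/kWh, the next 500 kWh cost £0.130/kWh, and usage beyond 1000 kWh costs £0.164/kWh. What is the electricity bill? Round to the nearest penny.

£59.59

Usage = 24.2 kWh/day × 28 days = 677.6 kWh
First 500 kWh × £0.073 = £36.50
Next 177.6 kWh × £0.130 = £23.09
Remaining tier: 0 kWh (not reached)
Total = £59.59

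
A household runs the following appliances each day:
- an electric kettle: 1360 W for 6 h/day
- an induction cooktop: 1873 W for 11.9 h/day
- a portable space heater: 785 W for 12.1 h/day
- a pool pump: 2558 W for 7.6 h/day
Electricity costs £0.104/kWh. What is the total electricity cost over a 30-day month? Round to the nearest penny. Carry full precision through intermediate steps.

£185.29

electric kettle: 1360 W × 6 h × 30 d = 244,800 Wh = 244.8 kWh
induction cooktop: 1873 W × 11.9 h × 30 d = 668,661 Wh = 668.7 kWh
portable space heater: 785 W × 12.1 h × 30 d = 284,955 Wh = 285 kWh
pool pump: 2558 W × 7.6 h × 30 d = 583,224 Wh = 583.2 kWh
Total energy = 244.8 + 668.7 + 285 + 583.2 = 1,782 kWh
Cost = 1,782 kWh × £0.104 = £185.29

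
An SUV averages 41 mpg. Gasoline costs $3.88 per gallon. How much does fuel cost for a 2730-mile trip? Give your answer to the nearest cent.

Fuel = 2730 mi / 41 mpg = 66.59 gal
Cost = 66.59 gal × $3.88/gal = $258.35

$258.35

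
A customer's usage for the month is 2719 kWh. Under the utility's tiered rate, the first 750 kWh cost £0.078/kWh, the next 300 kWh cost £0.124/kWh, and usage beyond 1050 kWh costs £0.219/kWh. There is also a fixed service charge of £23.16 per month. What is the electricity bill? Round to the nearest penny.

First 750 kWh × £0.078 = £58.50
Next 300 kWh × £0.124 = £37.20
Remaining 1669 kWh × £0.219 = £365.51
Energy charge = £461.21; + service £23.16 = £484.37

£484.37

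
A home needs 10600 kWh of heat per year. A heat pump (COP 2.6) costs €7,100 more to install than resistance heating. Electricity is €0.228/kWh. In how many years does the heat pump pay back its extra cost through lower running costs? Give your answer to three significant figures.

Resistance: 10600 kWh × €0.228 = €2,416.80/yr
Heat pump: 10600 / 2.6 = 4077 kWh in → × €0.228 = €929.54/yr
Annual savings = €1,487.26
Payback = €7,100 / €1,487.26 = 4.77 years

4.77 years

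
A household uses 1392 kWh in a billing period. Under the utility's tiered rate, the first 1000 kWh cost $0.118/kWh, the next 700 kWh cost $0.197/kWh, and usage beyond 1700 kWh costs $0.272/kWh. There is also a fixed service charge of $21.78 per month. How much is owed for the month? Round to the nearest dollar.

First 1000 kWh × $0.118 = $118.00
Next 392 kWh × $0.197 = $77.22
Remaining tier: 0 kWh (not reached)
Energy charge = $195.22; + service $21.78 = $217.00

$217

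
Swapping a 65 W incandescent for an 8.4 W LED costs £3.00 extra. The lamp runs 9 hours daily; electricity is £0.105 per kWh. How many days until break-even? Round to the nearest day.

56 days

Power saved = 65 − 8.4 = 56.6 W
Daily energy saved = 56.6 W × 9 h = 509.4 Wh = 0.5094 kWh
Daily savings = 0.5094 × £0.105 = £0.0535
Payback = £3.00 / £0.0535 per day = 56.09 days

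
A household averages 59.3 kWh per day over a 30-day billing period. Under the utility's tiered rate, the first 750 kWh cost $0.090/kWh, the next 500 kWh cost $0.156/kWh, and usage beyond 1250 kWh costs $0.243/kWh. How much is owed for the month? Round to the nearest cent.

$274.05

Usage = 59.3 kWh/day × 30 days = 1779 kWh
First 750 kWh × $0.090 = $67.50
Next 500 kWh × $0.156 = $78.00
Remaining 529 kWh × $0.243 = $128.55
Total = $274.05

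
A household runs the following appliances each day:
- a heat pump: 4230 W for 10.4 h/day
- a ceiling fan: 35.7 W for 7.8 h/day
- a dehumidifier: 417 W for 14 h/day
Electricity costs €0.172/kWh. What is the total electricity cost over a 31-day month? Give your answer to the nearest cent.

heat pump: 4230 W × 10.4 h × 31 d = 1,363,752 Wh = 1,364 kWh
ceiling fan: 35.7 W × 7.8 h × 31 d = 8,632 Wh = 8.632 kWh
dehumidifier: 417 W × 14 h × 31 d = 180,978 Wh = 181 kWh
Total energy = 1,364 + 8.632 + 181 = 1,553 kWh
Cost = 1,553 kWh × €0.172 = €267.18

€267.18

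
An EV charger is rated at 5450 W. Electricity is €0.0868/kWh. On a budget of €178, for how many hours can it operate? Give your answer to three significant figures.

376 h

Energy budget = €178 / €0.0868 per kWh = 2,051 kWh = 2,050,691 Wh
Runtime = 2,050,691 Wh / 5450 W = 376.3 h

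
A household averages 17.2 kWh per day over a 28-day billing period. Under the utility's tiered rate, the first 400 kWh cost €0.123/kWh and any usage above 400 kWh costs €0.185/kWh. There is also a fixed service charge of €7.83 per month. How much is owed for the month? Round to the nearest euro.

€72

Usage = 17.2 kWh/day × 28 days = 481.6 kWh
First 400 kWh × €0.123 = €49.20
Remaining 81.6 kWh × €0.185 = €15.10
Energy charge = €64.30; + service €7.83 = €72.13 ≈ €72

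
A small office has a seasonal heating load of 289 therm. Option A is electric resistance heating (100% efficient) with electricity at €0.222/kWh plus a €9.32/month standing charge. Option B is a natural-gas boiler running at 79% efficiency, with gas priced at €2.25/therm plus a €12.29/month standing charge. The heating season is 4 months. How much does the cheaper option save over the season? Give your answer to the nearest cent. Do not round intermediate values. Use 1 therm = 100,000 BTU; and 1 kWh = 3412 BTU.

Heat load = 289 therm × 100,000 = 28,900,000 BTU
Gas: input = 28,900,000 / 0.79 = 36,582,278 BTU = 365.8 therm → 365.8 × €2.25 = €823.10; + 4 × €12.29 standing = €872.26
Electric: 28,900,000 BTU / 3412 = 8,470 kWh → × €0.222 = €1,880.36; + 4 × €9.32 standing = €1,917.64
Difference = |€872.26 − €1,917.64| = €1,045.38

€1045.38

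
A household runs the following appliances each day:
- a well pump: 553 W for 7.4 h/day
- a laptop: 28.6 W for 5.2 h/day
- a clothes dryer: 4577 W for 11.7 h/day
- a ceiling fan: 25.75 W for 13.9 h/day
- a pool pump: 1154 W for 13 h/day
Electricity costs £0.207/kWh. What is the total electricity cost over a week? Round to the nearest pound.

£106

well pump: 553 W × 7.4 h × 7 d = 28,645 Wh = 28.65 kWh
laptop: 28.6 W × 5.2 h × 7 d = 1,041 Wh = 1.041 kWh
clothes dryer: 4577 W × 11.7 h × 7 d = 374,856 Wh = 374.9 kWh
ceiling fan: 25.75 W × 13.9 h × 7 d = 2,505 Wh = 2.505 kWh
pool pump: 1154 W × 13 h × 7 d = 105,014 Wh = 105 kWh
Total energy = 28.65 + 1.041 + 374.9 + 2.505 + 105 = 512.1 kWh
Cost = 512.1 kWh × £0.207 = £106.00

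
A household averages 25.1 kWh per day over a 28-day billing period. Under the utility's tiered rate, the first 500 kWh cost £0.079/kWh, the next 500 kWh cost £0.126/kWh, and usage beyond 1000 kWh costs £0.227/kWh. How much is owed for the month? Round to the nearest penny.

£65.05

Usage = 25.1 kWh/day × 28 days = 702.8 kWh
First 500 kWh × £0.079 = £39.50
Next 202.8 kWh × £0.126 = £25.55
Remaining tier: 0 kWh (not reached)
Total = £65.05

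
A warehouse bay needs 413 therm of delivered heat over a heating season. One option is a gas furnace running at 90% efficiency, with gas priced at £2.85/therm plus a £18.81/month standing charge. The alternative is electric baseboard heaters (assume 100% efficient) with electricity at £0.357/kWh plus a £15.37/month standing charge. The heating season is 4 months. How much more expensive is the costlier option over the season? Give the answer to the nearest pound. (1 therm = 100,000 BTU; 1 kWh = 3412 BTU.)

£3000

Heat load = 413 therm × 100,000 = 41,300,000 BTU
Gas: input = 41,300,000 / 0.90 = 45,888,889 BTU = 458.9 therm → 458.9 × £2.85 = £1,307.83; + 4 × £18.81 standing = £1,383.07
Electric: 41,300,000 BTU / 3412 = 12,100 kWh → × £0.357 = £4,321.25; + 4 × £15.37 standing = £4,382.73
Difference = |£1,383.07 − £4,382.73| = £2,999.66 ≈ £3000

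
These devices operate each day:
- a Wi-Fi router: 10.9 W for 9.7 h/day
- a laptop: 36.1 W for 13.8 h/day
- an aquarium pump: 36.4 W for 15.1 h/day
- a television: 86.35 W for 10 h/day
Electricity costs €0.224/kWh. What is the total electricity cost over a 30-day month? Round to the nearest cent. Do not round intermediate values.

Wi-Fi router: 10.9 W × 9.7 h × 30 d = 3,172 Wh = 3.172 kWh
laptop: 36.1 W × 13.8 h × 30 d = 14,945 Wh = 14.95 kWh
aquarium pump: 36.4 W × 15.1 h × 30 d = 16,489 Wh = 16.49 kWh
television: 86.35 W × 10 h × 30 d = 25,905 Wh = 25.91 kWh
Total energy = 3.172 + 14.95 + 16.49 + 25.91 = 60.51 kWh
Cost = 60.51 kWh × €0.224 = €13.55

€13.55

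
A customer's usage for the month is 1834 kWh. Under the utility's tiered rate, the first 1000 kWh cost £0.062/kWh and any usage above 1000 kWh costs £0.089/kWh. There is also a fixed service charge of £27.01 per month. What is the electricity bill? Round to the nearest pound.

£163

First 1000 kWh × £0.062 = £62.00
Remaining 834 kWh × £0.089 = £74.23
Energy charge = £136.23; + service £27.01 = £163.24 ≈ £163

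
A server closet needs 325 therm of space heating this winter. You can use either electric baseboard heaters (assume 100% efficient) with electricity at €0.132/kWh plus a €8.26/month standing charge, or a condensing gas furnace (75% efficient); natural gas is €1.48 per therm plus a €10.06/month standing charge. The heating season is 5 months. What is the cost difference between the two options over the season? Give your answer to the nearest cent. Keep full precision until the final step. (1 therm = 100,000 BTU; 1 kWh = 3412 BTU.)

Heat load = 325 therm × 100,000 = 32,500,000 BTU
Gas: input = 32,500,000 / 0.75 = 43,333,333 BTU = 433.3 therm → 433.3 × €1.48 = €641.33; + 5 × €10.06 standing = €691.63
Electric: 32,500,000 BTU / 3412 = 9,525 kWh → × €0.132 = €1,257.33; + 5 × €8.26 standing = €1,298.63
Difference = |€691.63 − €1,298.63| = €606.99

€606.99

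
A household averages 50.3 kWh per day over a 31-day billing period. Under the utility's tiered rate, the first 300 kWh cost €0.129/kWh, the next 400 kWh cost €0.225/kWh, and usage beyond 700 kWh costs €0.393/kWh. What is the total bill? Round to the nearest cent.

€466.40

Usage = 50.3 kWh/day × 31 days = 1559.3 kWh
First 300 kWh × €0.129 = €38.70
Next 400 kWh × €0.225 = €90.00
Remaining 859.3 kWh × €0.393 = €337.70
Total = €466.40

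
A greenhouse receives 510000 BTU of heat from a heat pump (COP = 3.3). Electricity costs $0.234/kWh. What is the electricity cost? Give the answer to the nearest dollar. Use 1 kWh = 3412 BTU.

Heat delivered = 510,000 BTU / 3412 = 149.5 kWh
Electrical input = 149.5 kWh / 3.3 = 45.29 kWh
Cost = 45.29 × $0.234/kWh = $10.60 ≈ $11

$11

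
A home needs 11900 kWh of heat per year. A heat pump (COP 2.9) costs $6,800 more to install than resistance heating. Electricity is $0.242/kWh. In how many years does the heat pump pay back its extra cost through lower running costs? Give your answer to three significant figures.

Resistance: 11900 kWh × $0.242 = $2,879.80/yr
Heat pump: 11900 / 2.9 = 4103 kWh in → × $0.242 = $993.03/yr
Annual savings = $1,886.77
Payback = $6,800 / $1,886.77 = 3.6 years

3.60 years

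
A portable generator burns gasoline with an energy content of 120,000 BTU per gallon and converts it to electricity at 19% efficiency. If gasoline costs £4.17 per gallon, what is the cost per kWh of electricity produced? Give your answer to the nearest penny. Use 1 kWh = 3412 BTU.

£0.62

Electrical output per gallon = 120,000 BTU × 0.19 / 3412 BTU/kWh = 6.682 kWh
Cost per kWh = £4.17 / 6.682 kWh = £0.624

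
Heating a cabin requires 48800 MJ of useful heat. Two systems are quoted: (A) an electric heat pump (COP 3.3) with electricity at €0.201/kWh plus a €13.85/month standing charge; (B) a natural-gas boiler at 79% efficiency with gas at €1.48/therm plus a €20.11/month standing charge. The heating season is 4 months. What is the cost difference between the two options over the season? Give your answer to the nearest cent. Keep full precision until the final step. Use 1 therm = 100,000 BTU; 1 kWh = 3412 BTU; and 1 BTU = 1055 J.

€65.87

Heat load = 48800 MJ = 48,800,000,000 J / 1055 = 46,255,924 BTU
Gas: input = 46,255,924 / 0.79 = 58,551,803 BTU = 585.5 therm → 585.5 × €1.48 = €866.57; + 4 × €20.11 standing = €947.01
Heat pump: 46,255,924 BTU / 3412 = 13,560 kWh heat; / 3.3 = 4,108 kWh in → × €0.201 = €825.73; + 4 × €13.85 standing = €881.13
Difference = |€947.01 − €881.13| = €65.87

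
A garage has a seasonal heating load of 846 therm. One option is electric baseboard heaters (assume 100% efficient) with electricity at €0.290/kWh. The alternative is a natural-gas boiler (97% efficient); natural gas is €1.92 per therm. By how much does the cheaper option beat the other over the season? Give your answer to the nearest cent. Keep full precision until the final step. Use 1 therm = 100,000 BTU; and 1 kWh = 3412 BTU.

Heat load = 846 therm × 100,000 = 84,600,000 BTU
Gas: input = 84,600,000 / 0.97 = 87,216,495 BTU = 872.2 therm → 872.2 × €1.92 = €1,674.56
Electric: 84,600,000 BTU / 3412 = 24,790 kWh → × €0.290 = €7,190.50
Difference = |€1,674.56 − €7,190.50| = €5,515.95

€5515.95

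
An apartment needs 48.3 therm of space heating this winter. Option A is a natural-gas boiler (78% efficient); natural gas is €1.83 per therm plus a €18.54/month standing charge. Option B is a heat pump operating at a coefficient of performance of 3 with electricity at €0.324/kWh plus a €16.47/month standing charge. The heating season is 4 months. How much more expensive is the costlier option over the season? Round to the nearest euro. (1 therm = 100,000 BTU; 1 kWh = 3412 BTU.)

€31

Heat load = 48.3 therm × 100,000 = 4,830,000 BTU
Gas: input = 4,830,000 / 0.78 = 6,192,308 BTU = 61.92 therm → 61.92 × €1.83 = €113.32; + 4 × €18.54 standing = €187.48
Heat pump: 4,830,000 BTU / 3412 = 1,416 kWh heat; / 3 = 471.9 kWh in → × €0.324 = €152.88; + 4 × €16.47 standing = €218.76
Difference = |€187.48 − €218.76| = €31.28 ≈ €31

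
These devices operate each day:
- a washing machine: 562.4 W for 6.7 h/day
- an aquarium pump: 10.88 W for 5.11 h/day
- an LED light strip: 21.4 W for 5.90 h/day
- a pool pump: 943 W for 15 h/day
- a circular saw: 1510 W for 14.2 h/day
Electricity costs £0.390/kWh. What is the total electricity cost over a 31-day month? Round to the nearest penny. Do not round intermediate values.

£478.00

washing machine: 562.4 W × 6.7 h × 31 d = 116,810 Wh = 116.8 kWh
aquarium pump: 10.88 W × 5.11 h × 31 d = 1,724 Wh = 1.724 kWh
LED light strip: 21.4 W × 5.90 h × 31 d = 3,914 Wh = 3.914 kWh
pool pump: 943 W × 15 h × 31 d = 438,495 Wh = 438.5 kWh
circular saw: 1510 W × 14.2 h × 31 d = 664,702 Wh = 664.7 kWh
Total energy = 116.8 + 1.724 + 3.914 + 438.5 + 664.7 = 1,226 kWh
Cost = 1,226 kWh × £0.390 = £478.00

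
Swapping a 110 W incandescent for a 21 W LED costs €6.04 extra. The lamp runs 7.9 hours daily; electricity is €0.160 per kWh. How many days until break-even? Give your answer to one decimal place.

Power saved = 110 − 21 = 89 W
Daily energy saved = 89 W × 7.9 h = 703.1 Wh = 0.7031 kWh
Daily savings = 0.7031 × €0.160 = €0.1125
Payback = €6.04 / €0.1125 per day = 53.69 days

53.7 days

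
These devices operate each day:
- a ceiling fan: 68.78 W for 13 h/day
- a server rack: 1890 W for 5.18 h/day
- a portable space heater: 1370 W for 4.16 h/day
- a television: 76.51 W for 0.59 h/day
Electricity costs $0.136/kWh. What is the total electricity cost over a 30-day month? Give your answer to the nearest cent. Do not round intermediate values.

ceiling fan: 68.78 W × 13 h × 30 d = 26,824 Wh = 26.82 kWh
server rack: 1890 W × 5.18 h × 30 d = 293,706 Wh = 293.7 kWh
portable space heater: 1370 W × 4.16 h × 30 d = 170,976 Wh = 171 kWh
television: 76.51 W × 0.59 h × 30 d = 1,354 Wh = 1.354 kWh
Total energy = 26.82 + 293.7 + 171 + 1.354 = 492.9 kWh
Cost = 492.9 kWh × $0.136 = $67.03

$67.03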